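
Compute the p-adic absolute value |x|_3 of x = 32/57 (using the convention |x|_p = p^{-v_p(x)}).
|32/57|_3 = 3

Step 1 — compute v_3(x) by factoring powers of 3 out of the numerator and denominator: v_3(32/57) = -1. Step 2 — apply |x|_p = p^{-v_p(x)} = 3^{1} = 3.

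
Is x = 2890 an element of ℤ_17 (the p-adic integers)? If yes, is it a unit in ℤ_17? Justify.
x ∈ ℤ_17 but not a unit; v_17(x) = 2 > 0

ℤ_17 = {x ∈ ℚ_17 : v_17(x) ≥ 0} and ℤ_17^× = {x ∈ ℤ_17 : v_17(x) = 0}. Here v_17(2890) = v_17(num) − v_17(den) = 2; compare against these criteria.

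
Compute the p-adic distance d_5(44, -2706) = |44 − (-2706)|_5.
d_5(44, -2706) = 1/125

Step 1 — x − y = 44 − (-2706) = 2750. Step 2 — v_5(2750) = 3 (factor: 2750 = (5^3 · 22); the sign does not affect v_p). Step 3 — |x − y|_5 = 5^{-3} = 1/125.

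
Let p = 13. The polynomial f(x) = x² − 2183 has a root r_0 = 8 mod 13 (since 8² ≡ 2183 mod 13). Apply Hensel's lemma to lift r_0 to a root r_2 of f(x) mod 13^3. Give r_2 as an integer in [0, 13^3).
r_2 = 1334 (mod 2197)

Hensel's recurrence: r_{i+1} = r_i − f(r_i)·(f′(r_i))^{-1} mod 13^{i+2}, with f′(x) = 2x. Iterate:
  r_0 = 8 (mod 13)
  r_1 = 151 (mod 169)
  r_2 = 1334 (mod 2197)
Final: r_2 = 1334, and one checks f(r_2) ≡ 0 mod 13^3.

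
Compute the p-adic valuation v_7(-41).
v_7(-41) = 0

v_7(n) is the largest exponent k such that 7^k divides n. Factor out: -41 = -7^0 · 41. (Sign doesn't affect v_p.) So v_7(-41) = 0.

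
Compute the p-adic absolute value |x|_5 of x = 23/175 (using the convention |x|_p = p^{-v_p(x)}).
|23/175|_5 = 25

Step 1 — compute v_5(x) by factoring powers of 5 out of the numerator and denominator: v_5(23/175) = -2. Step 2 — apply |x|_p = p^{-v_p(x)} = 5^{2} = 25.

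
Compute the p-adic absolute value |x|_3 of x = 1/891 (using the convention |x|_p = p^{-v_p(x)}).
|1/891|_3 = 81

Step 1 — compute v_3(x) by factoring powers of 3 out of the numerator and denominator: v_3(1/891) = -4. Step 2 — apply |x|_p = p^{-v_p(x)} = 3^{4} = 81.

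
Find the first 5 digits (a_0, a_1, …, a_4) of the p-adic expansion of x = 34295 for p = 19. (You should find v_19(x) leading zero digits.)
(a_0, …, a_4) = (0, 0, 0, 5, 0)

v_19(34295) = 3, so a_0 = ... = a_2 = 0. Factor out: x = 19^3 · u with u = 5 a unit in ℤ_19. Expand u iteratively via a_{v+i} = u_i mod 19, u_{i+1} = (u_i − a_{v+i})/19:
  u_0 = 5;  a_3 = 5;  u_1 = (u_0 − 5)/19 = 0
  u_1 = 0;  a_4 = 0;  u_2 = (u_1 − 0)/19 = 0
Digits: (0, 0, 0, 5, 0).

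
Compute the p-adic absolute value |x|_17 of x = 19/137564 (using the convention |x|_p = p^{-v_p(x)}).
|19/137564|_17 = 4913

Step 1 — compute v_17(x) by factoring powers of 17 out of the numerator and denominator: v_17(19/137564) = -3. Step 2 — apply |x|_p = p^{-v_p(x)} = 17^{3} = 4913.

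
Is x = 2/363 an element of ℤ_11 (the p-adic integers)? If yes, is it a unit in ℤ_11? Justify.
x ∉ ℤ_11 (v_11(x) = -2 < 0)

ℤ_11 = {x ∈ ℚ_11 : v_11(x) ≥ 0} and ℤ_11^× = {x ∈ ℤ_11 : v_11(x) = 0}. Here v_11(2/363) = v_11(num) − v_11(den) = -2; compare against these criteria.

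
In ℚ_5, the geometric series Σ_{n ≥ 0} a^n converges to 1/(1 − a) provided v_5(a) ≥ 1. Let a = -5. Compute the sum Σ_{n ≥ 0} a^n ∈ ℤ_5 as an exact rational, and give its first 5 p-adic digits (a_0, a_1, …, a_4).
Σ a^n = 1/(1 − a) = 1/6;  first 5 digits = (1, 4, 0, 4, 0)

v_5(a) = 1 ≥ 1, so the series converges in ℤ_5 to 1/(1 − a) = 1/(1 − (-5)) = 1/6. Expand this rational in ℤ_5: compute digits iteratively via d_i = x_i mod 5, x_{i+1} = (x_i − d_i)/5. The first 5 digits are (1, 4, 0, 4, 0).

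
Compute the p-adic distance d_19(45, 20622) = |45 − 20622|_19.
d_19(45, 20622) = 1/6859

Step 1 — x − y = 45 − 20622 = -20577. Step 2 — v_19(-20577) = 3 (factor: -20577 = −(19^3 · 3); the sign does not affect v_p). Step 3 — |x − y|_19 = 19^{-3} = 1/6859.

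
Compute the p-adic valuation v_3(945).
v_3(945) = 3

v_3(n) is the largest exponent k such that 3^k divides n. Factor out: 945 = 3^3 · 35. (Sign doesn't affect v_p.) So v_3(945) = 3.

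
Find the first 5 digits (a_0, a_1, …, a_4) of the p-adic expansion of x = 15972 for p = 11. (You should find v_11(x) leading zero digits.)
(a_0, …, a_4) = (0, 0, 0, 1, 1)

v_11(15972) = 3, so a_0 = ... = a_2 = 0. Factor out: x = 11^3 · u with u = 12 a unit in ℤ_11. Expand u iteratively via a_{v+i} = u_i mod 11, u_{i+1} = (u_i − a_{v+i})/11:
  u_0 = 12;  a_3 = 1;  u_1 = (u_0 − 1)/11 = 1
  u_1 = 1;  a_4 = 1;  u_2 = (u_1 − 1)/11 = 0
Digits: (0, 0, 0, 1, 1).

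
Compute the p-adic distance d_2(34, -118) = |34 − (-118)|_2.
d_2(34, -118) = 1/8

Step 1 — x − y = 34 − (-118) = 152. Step 2 — v_2(152) = 3 (factor: 152 = (2^3 · 19); the sign does not affect v_p). Step 3 — |x − y|_2 = 2^{-3} = 1/8.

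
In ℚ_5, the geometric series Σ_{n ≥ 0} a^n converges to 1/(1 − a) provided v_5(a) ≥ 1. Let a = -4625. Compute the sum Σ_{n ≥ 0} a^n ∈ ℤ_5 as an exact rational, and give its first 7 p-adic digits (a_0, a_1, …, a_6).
Σ a^n = 1/(1 − a) = 1/4626;  first 7 digits = (1, 0, 0, 3, 2, 3, 3)

v_5(a) = 3 ≥ 1, so the series converges in ℤ_5 to 1/(1 − a) = 1/(1 − (-4625)) = 1/4626. Expand this rational in ℤ_5: compute digits iteratively via d_i = x_i mod 5, x_{i+1} = (x_i − d_i)/5. The first 7 digits are (1, 0, 0, 3, 2, 3, 3).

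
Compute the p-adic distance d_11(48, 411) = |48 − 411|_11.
d_11(48, 411) = 1/121

Step 1 — x − y = 48 − 411 = -363. Step 2 — v_11(-363) = 2 (factor: -363 = −(11^2 · 3); the sign does not affect v_p). Step 3 — |x − y|_11 = 11^{-2} = 1/121.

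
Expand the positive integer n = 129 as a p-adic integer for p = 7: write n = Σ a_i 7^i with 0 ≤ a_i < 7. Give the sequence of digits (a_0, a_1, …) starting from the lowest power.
(a_0, a_1, …) = (3, 4, 2)

Repeated division by 7 gives the digits low-to-high: 129 = 3 + 4·7^1 + 2·7^2. Digit sequence: (3, 4, 2).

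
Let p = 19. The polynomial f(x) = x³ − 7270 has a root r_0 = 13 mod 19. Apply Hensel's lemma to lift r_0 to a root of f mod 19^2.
r_1 = 70 (mod 361)

Hensel: r_{i+1} = r_i − f(r_i)/f′(r_i) mod 19^{i+2}, where f′(x) = 3x². Iterate:
  r_0 = 13 (mod 19)
  r_1 = 70 (mod 361)
Final: r = 70 with f(r) ≡ 0 mod 19^2.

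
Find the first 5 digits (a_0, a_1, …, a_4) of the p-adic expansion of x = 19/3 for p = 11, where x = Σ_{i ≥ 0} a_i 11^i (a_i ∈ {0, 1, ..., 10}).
(a_0, …, a_4) = (10, 7, 3, 7, 3)

v_11(19/3) = 0 (numerator and denominator both coprime to 11), so x ∈ ℤ_11^×. Compute digits iteratively via a_i = x_i mod 11, x_{i+1} = (x_i − a_i)/11, with x_0 = x:
  x_0 = 19/3;  a_0 = 10;  x_1 = (x_0 − 10)/11 = -1/3
  x_1 = -1/3;  a_1 = 7;  x_2 = (x_1 − 7)/11 = -2/3
  x_2 = -2/3;  a_2 = 3;  x_3 = (x_2 − 3)/11 = -1/3
  x_3 = -1/3;  a_3 = 7;  x_4 = (x_3 − 7)/11 = -2/3
  x_4 = -2/3;  a_4 = 3;  x_5 = (x_4 − 3)/11 = -1/3
Digits: (10, 7, 3, 7, 3).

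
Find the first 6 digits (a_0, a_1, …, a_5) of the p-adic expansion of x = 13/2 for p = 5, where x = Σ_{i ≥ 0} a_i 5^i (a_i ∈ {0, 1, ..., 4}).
(a_0, …, a_5) = (4, 3, 2, 2, 2, 2)

v_5(13/2) = 0 (numerator and denominator both coprime to 5), so x ∈ ℤ_5^×. Compute digits iteratively via a_i = x_i mod 5, x_{i+1} = (x_i − a_i)/5, with x_0 = x:
  x_0 = 13/2;  a_0 = 4;  x_1 = (x_0 − 4)/5 = 1/2
  x_1 = 1/2;  a_1 = 3;  x_2 = (x_1 − 3)/5 = -1/2
  x_2 = -1/2;  a_2 = 2;  x_3 = (x_2 − 2)/5 = -1/2
  x_3 = -1/2;  a_3 = 2;  x_4 = (x_3 − 2)/5 = -1/2
  x_4 = -1/2;  a_4 = 2;  x_5 = (x_4 − 2)/5 = -1/2
  x_5 = -1/2;  a_5 = 2;  x_6 = (x_5 − 2)/5 = -1/2
Digits: (4, 3, 2, 2, 2, 2).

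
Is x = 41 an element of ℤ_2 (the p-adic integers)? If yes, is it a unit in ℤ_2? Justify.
x ∈ ℤ_2^× (unit); v_2(x) = 0

ℤ_2 = {x ∈ ℚ_2 : v_2(x) ≥ 0} and ℤ_2^× = {x ∈ ℤ_2 : v_2(x) = 0}. Here v_2(41) = v_2(num) − v_2(den) = 0; compare against these criteria.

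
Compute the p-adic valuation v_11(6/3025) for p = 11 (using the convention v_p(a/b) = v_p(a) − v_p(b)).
v_11(6/3025) = -2

Factor powers of 11 from the numerator and denominator of the reduced fraction: 6 = 11^0 · 6 and 3025 = 11^2 · 25. Apply v_p(a/b) = v_p(a) − v_p(b): v_11(6/3025) = 0 − 2 = -2.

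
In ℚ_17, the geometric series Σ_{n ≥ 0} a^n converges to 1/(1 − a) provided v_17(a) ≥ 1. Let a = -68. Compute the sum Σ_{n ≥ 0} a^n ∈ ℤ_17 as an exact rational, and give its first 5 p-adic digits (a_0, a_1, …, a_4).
Σ a^n = 1/(1 − a) = 1/69;  first 5 digits = (1, 13, 15, 4, 14)

v_17(a) = 1 ≥ 1, so the series converges in ℤ_17 to 1/(1 − a) = 1/(1 − (-68)) = 1/69. Expand this rational in ℤ_17: compute digits iteratively via d_i = x_i mod 17, x_{i+1} = (x_i − d_i)/17. The first 5 digits are (1, 13, 15, 4, 14).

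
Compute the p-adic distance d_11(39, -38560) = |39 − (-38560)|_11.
d_11(39, -38560) = 1/1331

Step 1 — x − y = 39 − (-38560) = 38599. Step 2 — v_11(38599) = 3 (factor: 38599 = (11^3 · 29); the sign does not affect v_p). Step 3 — |x − y|_11 = 11^{-3} = 1/1331.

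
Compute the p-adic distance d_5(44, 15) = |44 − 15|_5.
d_5(44, 15) = 1

Step 1 — x − y = 44 − 15 = 29. Step 2 — v_5(29) = 0 (factor: 29 = (5^0 · 29); the sign does not affect v_p). Step 3 — |x − y|_5 = 5^{0} = 1.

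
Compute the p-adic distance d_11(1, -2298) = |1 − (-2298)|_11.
d_11(1, -2298) = 1/121

Step 1 — x − y = 1 − (-2298) = 2299. Step 2 — v_11(2299) = 2 (factor: 2299 = (11^2 · 19); the sign does not affect v_p). Step 3 — |x − y|_11 = 11^{-2} = 1/121.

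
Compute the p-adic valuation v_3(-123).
v_3(-123) = 1

v_3(n) is the largest exponent k such that 3^k divides n. Factor out: -123 = -3^1 · 41. (Sign doesn't affect v_p.) So v_3(-123) = 1.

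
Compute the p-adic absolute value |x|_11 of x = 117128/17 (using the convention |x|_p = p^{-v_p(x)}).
|117128/17|_11 = 1/14641

Step 1 — compute v_11(x) by factoring powers of 11 out of the numerator and denominator: v_11(117128/17) = 4. Step 2 — apply |x|_p = p^{-v_p(x)} = 11^{-4} = 1/14641.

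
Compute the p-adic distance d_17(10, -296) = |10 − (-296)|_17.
d_17(10, -296) = 1/17

Step 1 — x − y = 10 − (-296) = 306. Step 2 — v_17(306) = 1 (factor: 306 = (17^1 · 18); the sign does not affect v_p). Step 3 — |x − y|_17 = 17^{-1} = 1/17.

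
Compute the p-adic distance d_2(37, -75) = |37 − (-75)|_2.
d_2(37, -75) = 1/16

Step 1 — x − y = 37 − (-75) = 112. Step 2 — v_2(112) = 4 (factor: 112 = (2^4 · 7); the sign does not affect v_p). Step 3 — |x − y|_2 = 2^{-4} = 1/16.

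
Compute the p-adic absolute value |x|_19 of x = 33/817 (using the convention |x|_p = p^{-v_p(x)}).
|33/817|_19 = 19

Step 1 — compute v_19(x) by factoring powers of 19 out of the numerator and denominator: v_19(33/817) = -1. Step 2 — apply |x|_p = p^{-v_p(x)} = 19^{1} = 19.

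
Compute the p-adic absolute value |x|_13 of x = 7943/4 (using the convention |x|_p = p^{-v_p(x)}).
|7943/4|_13 = 1/169

Step 1 — compute v_13(x) by factoring powers of 13 out of the numerator and denominator: v_13(7943/4) = 2. Step 2 — apply |x|_p = p^{-v_p(x)} = 13^{-2} = 1/169.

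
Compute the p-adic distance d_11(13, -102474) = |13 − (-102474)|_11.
d_11(13, -102474) = 1/14641

Step 1 — x − y = 13 − (-102474) = 102487. Step 2 — v_11(102487) = 4 (factor: 102487 = (11^4 · 7); the sign does not affect v_p). Step 3 — |x − y|_11 = 11^{-4} = 1/14641.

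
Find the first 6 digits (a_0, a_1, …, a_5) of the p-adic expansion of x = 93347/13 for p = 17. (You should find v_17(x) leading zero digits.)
(a_0, …, a_5) = (0, 0, 0, 8, 14, 7)

v_17(93347/13) = 3, so a_0 = ... = a_2 = 0. Factor out: x = 17^3 · u with u = 19/13 a unit in ℤ_17. Expand u iteratively via a_{v+i} = u_i mod 17, u_{i+1} = (u_i − a_{v+i})/17:
  u_0 = 19/13;  a_3 = 8;  u_1 = (u_0 − 8)/17 = -5/13
  u_1 = -5/13;  a_4 = 14;  u_2 = (u_1 − 14)/17 = -11/13
  u_2 = -11/13;  a_5 = 7;  u_3 = (u_2 − 7)/17 = -6/13
Digits: (0, 0, 0, 8, 14, 7).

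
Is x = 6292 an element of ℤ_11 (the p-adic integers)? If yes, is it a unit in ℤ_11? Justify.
x ∈ ℤ_11 but not a unit; v_11(x) = 2 > 0

ℤ_11 = {x ∈ ℚ_11 : v_11(x) ≥ 0} and ℤ_11^× = {x ∈ ℤ_11 : v_11(x) = 0}. Here v_11(6292) = v_11(num) − v_11(den) = 2; compare against these criteria.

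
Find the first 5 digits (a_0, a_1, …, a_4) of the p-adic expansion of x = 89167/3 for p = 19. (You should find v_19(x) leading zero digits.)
(a_0, …, a_4) = (0, 0, 0, 17, 12)

v_19(89167/3) = 3, so a_0 = ... = a_2 = 0. Factor out: x = 19^3 · u with u = 13/3 a unit in ℤ_19. Expand u iteratively via a_{v+i} = u_i mod 19, u_{i+1} = (u_i − a_{v+i})/19:
  u_0 = 13/3;  a_3 = 17;  u_1 = (u_0 − 17)/19 = -2/3
  u_1 = -2/3;  a_4 = 12;  u_2 = (u_1 − 12)/19 = -2/3
Digits: (0, 0, 0, 17, 12).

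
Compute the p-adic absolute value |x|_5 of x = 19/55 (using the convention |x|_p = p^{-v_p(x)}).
|19/55|_5 = 5

Step 1 — compute v_5(x) by factoring powers of 5 out of the numerator and denominator: v_5(19/55) = -1. Step 2 — apply |x|_p = p^{-v_p(x)} = 5^{1} = 5.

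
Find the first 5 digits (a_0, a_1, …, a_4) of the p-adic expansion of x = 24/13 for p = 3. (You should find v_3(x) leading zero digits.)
(a_0, …, a_4) = (0, 2, 0, 1, 1)

v_3(24/13) = 1, so a_0 = ... = a_0 = 0. Factor out: x = 3^1 · u with u = 8/13 a unit in ℤ_3. Expand u iteratively via a_{v+i} = u_i mod 3, u_{i+1} = (u_i − a_{v+i})/3:
  u_0 = 8/13;  a_1 = 2;  u_1 = (u_0 − 2)/3 = -6/13
  u_1 = -6/13;  a_2 = 0;  u_2 = (u_1 − 0)/3 = -2/13
  u_2 = -2/13;  a_3 = 1;  u_3 = (u_2 − 1)/3 = -5/13
  u_3 = -5/13;  a_4 = 1;  u_4 = (u_3 − 1)/3 = -6/13
Digits: (0, 2, 0, 1, 1).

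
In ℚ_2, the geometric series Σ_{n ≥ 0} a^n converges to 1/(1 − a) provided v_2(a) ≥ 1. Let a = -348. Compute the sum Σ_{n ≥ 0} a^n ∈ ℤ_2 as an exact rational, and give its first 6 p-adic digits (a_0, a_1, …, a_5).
Σ a^n = 1/(1 − a) = 1/349;  first 6 digits = (1, 0, 1, 0, 1, 1)

v_2(a) = 2 ≥ 1, so the series converges in ℤ_2 to 1/(1 − a) = 1/(1 − (-348)) = 1/349. Expand this rational in ℤ_2: compute digits iteratively via d_i = x_i mod 2, x_{i+1} = (x_i − d_i)/2. The first 6 digits are (1, 0, 1, 0, 1, 1).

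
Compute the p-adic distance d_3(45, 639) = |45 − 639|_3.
d_3(45, 639) = 1/27

Step 1 — x − y = 45 − 639 = -594. Step 2 — v_3(-594) = 3 (factor: -594 = −(3^3 · 22); the sign does not affect v_p). Step 3 — |x − y|_3 = 3^{-3} = 1/27.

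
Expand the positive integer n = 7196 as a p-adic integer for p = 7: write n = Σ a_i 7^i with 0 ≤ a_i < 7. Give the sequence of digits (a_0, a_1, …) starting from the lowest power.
(a_0, a_1, …) = (0, 6, 6, 6, 2)

Repeated division by 7 gives the digits low-to-high: 7196 = 6·7^1 + 6·7^2 + 6·7^3 + 2·7^4. Digit sequence: (0, 6, 6, 6, 2).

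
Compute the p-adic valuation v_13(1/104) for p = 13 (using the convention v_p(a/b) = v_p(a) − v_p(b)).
v_13(1/104) = -1

Factor powers of 13 from the numerator and denominator of the reduced fraction: 1 = 13^0 · 1 and 104 = 13^1 · 8. Apply v_p(a/b) = v_p(a) − v_p(b): v_13(1/104) = 0 − 1 = -1.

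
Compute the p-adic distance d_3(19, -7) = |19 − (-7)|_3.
d_3(19, -7) = 1

Step 1 — x − y = 19 − (-7) = 26. Step 2 — v_3(26) = 0 (factor: 26 = (3^0 · 26); the sign does not affect v_p). Step 3 — |x − y|_3 = 3^{0} = 1.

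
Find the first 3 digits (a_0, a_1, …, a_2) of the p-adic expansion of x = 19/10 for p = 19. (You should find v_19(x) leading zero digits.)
(a_0, …, a_2) = (0, 2, 17)

v_19(19/10) = 1, so a_0 = ... = a_0 = 0. Factor out: x = 19^1 · u with u = 1/10 a unit in ℤ_19. Expand u iteratively via a_{v+i} = u_i mod 19, u_{i+1} = (u_i − a_{v+i})/19:
  u_0 = 1/10;  a_1 = 2;  u_1 = (u_0 − 2)/19 = -1/10
  u_1 = -1/10;  a_2 = 17;  u_2 = (u_1 − 17)/19 = -9/10
Digits: (0, 2, 17).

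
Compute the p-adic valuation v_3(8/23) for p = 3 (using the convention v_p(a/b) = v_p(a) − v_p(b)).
v_3(8/23) = 0

Factor powers of 3 from the numerator and denominator of the reduced fraction: 8 = 3^0 · 8 and 23 = 3^0 · 23. Apply v_p(a/b) = v_p(a) − v_p(b): v_3(8/23) = 0 − 0 = 0.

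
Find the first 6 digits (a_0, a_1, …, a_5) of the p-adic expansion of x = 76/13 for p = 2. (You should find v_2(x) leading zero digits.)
(a_0, …, a_5) = (0, 0, 1, 1, 1, 1)

v_2(76/13) = 2, so a_0 = ... = a_1 = 0. Factor out: x = 2^2 · u with u = 19/13 a unit in ℤ_2. Expand u iteratively via a_{v+i} = u_i mod 2, u_{i+1} = (u_i − a_{v+i})/2:
  u_0 = 19/13;  a_2 = 1;  u_1 = (u_0 − 1)/2 = 3/13
  u_1 = 3/13;  a_3 = 1;  u_2 = (u_1 − 1)/2 = -5/13
  u_2 = -5/13;  a_4 = 1;  u_3 = (u_2 − 1)/2 = -9/13
  u_3 = -9/13;  a_5 = 1;  u_4 = (u_3 − 1)/2 = -11/13
Digits: (0, 0, 1, 1, 1, 1).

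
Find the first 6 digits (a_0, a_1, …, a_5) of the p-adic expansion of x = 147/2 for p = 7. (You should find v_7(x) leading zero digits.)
(a_0, …, a_5) = (0, 0, 5, 3, 3, 3)

v_7(147/2) = 2, so a_0 = ... = a_1 = 0. Factor out: x = 7^2 · u with u = 3/2 a unit in ℤ_7. Expand u iteratively via a_{v+i} = u_i mod 7, u_{i+1} = (u_i − a_{v+i})/7:
  u_0 = 3/2;  a_2 = 5;  u_1 = (u_0 − 5)/7 = -1/2
  u_1 = -1/2;  a_3 = 3;  u_2 = (u_1 − 3)/7 = -1/2
  u_2 = -1/2;  a_4 = 3;  u_3 = (u_2 − 3)/7 = -1/2
  u_3 = -1/2;  a_5 = 3;  u_4 = (u_3 − 3)/7 = -1/2
Digits: (0, 0, 5, 3, 3, 3).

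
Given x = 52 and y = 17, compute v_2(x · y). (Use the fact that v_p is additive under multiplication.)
v_2(884) = 2

v_p(x) = 2 (factor: 52 = 2^2 · 13); v_p(y) = 0 (factor: 17 = 2^0 · 17). Additivity: v_p(xy) = v_p(x) + v_p(y) = 2 + 0 = 2. (Direct check: xy = 884 = 2^2 · (221).)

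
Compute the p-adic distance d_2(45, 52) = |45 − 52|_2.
d_2(45, 52) = 1

Step 1 — x − y = 45 − 52 = -7. Step 2 — v_2(-7) = 0 (factor: -7 = −(2^0 · 7); the sign does not affect v_p). Step 3 — |x − y|_2 = 2^{0} = 1.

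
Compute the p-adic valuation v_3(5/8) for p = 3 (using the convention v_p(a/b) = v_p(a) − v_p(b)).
v_3(5/8) = 0

Factor powers of 3 from the numerator and denominator of the reduced fraction: 5 = 3^0 · 5 and 8 = 3^0 · 8. Apply v_p(a/b) = v_p(a) − v_p(b): v_3(5/8) = 0 − 0 = 0.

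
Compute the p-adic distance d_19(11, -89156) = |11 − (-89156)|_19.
d_19(11, -89156) = 1/6859

Step 1 — x − y = 11 − (-89156) = 89167. Step 2 — v_19(89167) = 3 (factor: 89167 = (19^3 · 13); the sign does not affect v_p). Step 3 — |x − y|_19 = 19^{-3} = 1/6859.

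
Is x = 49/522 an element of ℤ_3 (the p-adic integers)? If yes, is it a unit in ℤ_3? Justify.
x ∉ ℤ_3 (v_3(x) = -2 < 0)

ℤ_3 = {x ∈ ℚ_3 : v_3(x) ≥ 0} and ℤ_3^× = {x ∈ ℤ_3 : v_3(x) = 0}. Here v_3(49/522) = v_3(num) − v_3(den) = -2; compare against these criteria.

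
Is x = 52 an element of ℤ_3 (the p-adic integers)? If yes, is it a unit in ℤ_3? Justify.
x ∈ ℤ_3^× (unit); v_3(x) = 0

ℤ_3 = {x ∈ ℚ_3 : v_3(x) ≥ 0} and ℤ_3^× = {x ∈ ℤ_3 : v_3(x) = 0}. Here v_3(52) = v_3(num) − v_3(den) = 0; compare against these criteria.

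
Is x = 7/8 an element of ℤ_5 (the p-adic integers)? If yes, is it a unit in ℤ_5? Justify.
x ∈ ℤ_5^× (unit); v_5(x) = 0

ℤ_5 = {x ∈ ℚ_5 : v_5(x) ≥ 0} and ℤ_5^× = {x ∈ ℤ_5 : v_5(x) = 0}. Here v_5(7/8) = v_5(num) − v_5(den) = 0; compare against these criteria.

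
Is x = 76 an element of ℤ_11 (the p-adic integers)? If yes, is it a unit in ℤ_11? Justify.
x ∈ ℤ_11^× (unit); v_11(x) = 0

ℤ_11 = {x ∈ ℚ_11 : v_11(x) ≥ 0} and ℤ_11^× = {x ∈ ℤ_11 : v_11(x) = 0}. Here v_11(76) = v_11(num) − v_11(den) = 0; compare against these criteria.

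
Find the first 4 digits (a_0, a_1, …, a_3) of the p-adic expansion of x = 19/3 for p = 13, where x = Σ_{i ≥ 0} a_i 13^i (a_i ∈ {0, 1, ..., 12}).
(a_0, …, a_3) = (2, 9, 8, 8)

v_13(19/3) = 0 (numerator and denominator both coprime to 13), so x ∈ ℤ_13^×. Compute digits iteratively via a_i = x_i mod 13, x_{i+1} = (x_i − a_i)/13, with x_0 = x:
  x_0 = 19/3;  a_0 = 2;  x_1 = (x_0 − 2)/13 = 1/3
  x_1 = 1/3;  a_1 = 9;  x_2 = (x_1 − 9)/13 = -2/3
  x_2 = -2/3;  a_2 = 8;  x_3 = (x_2 − 8)/13 = -2/3
  x_3 = -2/3;  a_3 = 8;  x_4 = (x_3 − 8)/13 = -2/3
Digits: (2, 9, 8, 8).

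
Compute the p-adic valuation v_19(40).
v_19(40) = 0

v_19(n) is the largest exponent k such that 19^k divides n. Factor out: 40 = 19^0 · 40. (Sign doesn't affect v_p.) So v_19(40) = 0.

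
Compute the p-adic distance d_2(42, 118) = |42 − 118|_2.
d_2(42, 118) = 1/4

Step 1 — x − y = 42 − 118 = -76. Step 2 — v_2(-76) = 2 (factor: -76 = −(2^2 · 19); the sign does not affect v_p). Step 3 — |x − y|_2 = 2^{-2} = 1/4.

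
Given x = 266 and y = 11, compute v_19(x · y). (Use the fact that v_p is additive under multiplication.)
v_19(2926) = 1

v_p(x) = 1 (factor: 266 = 19^1 · 14); v_p(y) = 0 (factor: 11 = 19^0 · 11). Additivity: v_p(xy) = v_p(x) + v_p(y) = 1 + 0 = 1. (Direct check: xy = 2926 = 19^1 · (154).)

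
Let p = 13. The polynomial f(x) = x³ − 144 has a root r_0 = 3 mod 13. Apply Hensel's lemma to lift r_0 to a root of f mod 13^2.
r_1 = 120 (mod 169)

Hensel: r_{i+1} = r_i − f(r_i)/f′(r_i) mod 13^{i+2}, where f′(x) = 3x². Iterate:
  r_0 = 3 (mod 13)
  r_1 = 120 (mod 169)
Final: r = 120 with f(r) ≡ 0 mod 13^2.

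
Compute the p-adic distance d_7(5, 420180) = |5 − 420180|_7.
d_7(5, 420180) = 1/16807

Step 1 — x − y = 5 − 420180 = -420175. Step 2 — v_7(-420175) = 5 (factor: -420175 = −(7^5 · 25); the sign does not affect v_p). Step 3 — |x − y|_7 = 7^{-5} = 1/16807.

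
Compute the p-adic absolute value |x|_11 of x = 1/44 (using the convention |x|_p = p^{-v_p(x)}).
|1/44|_11 = 11

Step 1 — compute v_11(x) by factoring powers of 11 out of the numerator and denominator: v_11(1/44) = -1. Step 2 — apply |x|_p = p^{-v_p(x)} = 11^{1} = 11.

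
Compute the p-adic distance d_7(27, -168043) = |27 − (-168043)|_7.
d_7(27, -168043) = 1/16807

Step 1 — x − y = 27 − (-168043) = 168070. Step 2 — v_7(168070) = 5 (factor: 168070 = (7^5 · 10); the sign does not affect v_p). Step 3 — |x − y|_7 = 7^{-5} = 1/16807.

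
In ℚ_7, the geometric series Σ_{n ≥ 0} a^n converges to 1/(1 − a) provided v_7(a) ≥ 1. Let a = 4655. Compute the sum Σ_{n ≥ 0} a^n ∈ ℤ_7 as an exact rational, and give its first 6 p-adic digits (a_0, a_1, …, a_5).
Σ a^n = 1/(1 − a) = -1/4654;  first 6 digits = (1, 0, 4, 6, 3, 1)

v_7(a) = 2 ≥ 1, so the series converges in ℤ_7 to 1/(1 − a) = 1/(1 − 4655) = -1/4654. Expand this rational in ℤ_7: compute digits iteratively via d_i = x_i mod 7, x_{i+1} = (x_i − d_i)/7. The first 6 digits are (1, 0, 4, 6, 3, 1).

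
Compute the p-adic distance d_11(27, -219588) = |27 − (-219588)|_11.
d_11(27, -219588) = 1/14641

Step 1 — x − y = 27 − (-219588) = 219615. Step 2 — v_11(219615) = 4 (factor: 219615 = (11^4 · 15); the sign does not affect v_p). Step 3 — |x − y|_11 = 11^{-4} = 1/14641.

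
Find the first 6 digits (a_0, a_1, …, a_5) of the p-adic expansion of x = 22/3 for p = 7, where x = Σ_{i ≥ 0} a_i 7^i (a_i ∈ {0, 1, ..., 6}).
(a_0, …, a_5) = (5, 5, 4, 4, 4, 4)

v_7(22/3) = 0 (numerator and denominator both coprime to 7), so x ∈ ℤ_7^×. Compute digits iteratively via a_i = x_i mod 7, x_{i+1} = (x_i − a_i)/7, with x_0 = x:
  x_0 = 22/3;  a_0 = 5;  x_1 = (x_0 − 5)/7 = 1/3
  x_1 = 1/3;  a_1 = 5;  x_2 = (x_1 − 5)/7 = -2/3
  x_2 = -2/3;  a_2 = 4;  x_3 = (x_2 − 4)/7 = -2/3
  x_3 = -2/3;  a_3 = 4;  x_4 = (x_3 − 4)/7 = -2/3
  x_4 = -2/3;  a_4 = 4;  x_5 = (x_4 − 4)/7 = -2/3
  x_5 = -2/3;  a_5 = 4;  x_6 = (x_5 − 4)/7 = -2/3
Digits: (5, 5, 4, 4, 4, 4).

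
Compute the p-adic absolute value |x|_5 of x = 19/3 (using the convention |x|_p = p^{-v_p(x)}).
|19/3|_5 = 1

Step 1 — compute v_5(x) by factoring powers of 5 out of the numerator and denominator: v_5(19/3) = 0. Step 2 — apply |x|_p = p^{-v_p(x)} = 5^{0} = 1.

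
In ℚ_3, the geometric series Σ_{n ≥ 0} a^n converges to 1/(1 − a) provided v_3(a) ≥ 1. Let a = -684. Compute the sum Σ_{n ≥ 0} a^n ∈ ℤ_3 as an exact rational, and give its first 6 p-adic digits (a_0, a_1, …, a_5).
Σ a^n = 1/(1 − a) = 1/685;  first 6 digits = (1, 0, 2, 1, 1, 2)

v_3(a) = 2 ≥ 1, so the series converges in ℤ_3 to 1/(1 − a) = 1/(1 − (-684)) = 1/685. Expand this rational in ℤ_3: compute digits iteratively via d_i = x_i mod 3, x_{i+1} = (x_i − d_i)/3. The first 6 digits are (1, 0, 2, 1, 1, 2).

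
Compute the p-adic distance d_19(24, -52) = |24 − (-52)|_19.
d_19(24, -52) = 1/19

Step 1 — x − y = 24 − (-52) = 76. Step 2 — v_19(76) = 1 (factor: 76 = (19^1 · 4); the sign does not affect v_p). Step 3 — |x − y|_19 = 19^{-1} = 1/19.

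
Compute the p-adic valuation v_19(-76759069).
v_19(-76759069) = 5

v_19(n) is the largest exponent k such that 19^k divides n. Factor out: -76759069 = -19^5 · 31. (Sign doesn't affect v_p.) So v_19(-76759069) = 5.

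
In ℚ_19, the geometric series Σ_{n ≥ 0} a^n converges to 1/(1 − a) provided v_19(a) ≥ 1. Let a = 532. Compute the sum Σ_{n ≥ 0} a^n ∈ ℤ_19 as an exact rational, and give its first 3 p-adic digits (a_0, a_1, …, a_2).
Σ a^n = 1/(1 − a) = -1/531;  first 3 digits = (1, 9, 6)

v_19(a) = 1 ≥ 1, so the series converges in ℤ_19 to 1/(1 − a) = 1/(1 − 532) = -1/531. Expand this rational in ℤ_19: compute digits iteratively via d_i = x_i mod 19, x_{i+1} = (x_i − d_i)/19. The first 3 digits are (1, 9, 6).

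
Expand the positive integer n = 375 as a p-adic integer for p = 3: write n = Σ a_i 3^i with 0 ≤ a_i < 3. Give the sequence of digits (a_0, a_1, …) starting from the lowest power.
(a_0, a_1, …) = (0, 2, 2, 1, 1, 1)

Repeated division by 3 gives the digits low-to-high: 375 = 2·3^1 + 2·3^2 + 1·3^3 + 1·3^4 + 1·3^5. Digit sequence: (0, 2, 2, 1, 1, 1).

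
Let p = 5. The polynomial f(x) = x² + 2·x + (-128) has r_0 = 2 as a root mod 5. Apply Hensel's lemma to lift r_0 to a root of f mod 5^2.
r_1 = 22 (mod 25)

Hensel: r_{i+1} = r_i − f(r_i)·(f′(r_i))^{-1} mod 5^{i+2}, f′(x) = 2x + 2. Iterate:
  r_0 = 2 (mod 5)
  r_1 = 22 (mod 25)
Final: r = 22 satisfies f(r) ≡ 0 mod 5^2.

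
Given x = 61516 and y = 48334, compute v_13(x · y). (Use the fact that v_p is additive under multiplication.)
v_13(2973314344) = 6

v_p(x) = 3 (factor: 61516 = 13^3 · 28); v_p(y) = 3 (factor: 48334 = 13^3 · 22). Additivity: v_p(xy) = v_p(x) + v_p(y) = 3 + 3 = 6. (Direct check: xy = 2973314344 = 13^6 · (616).)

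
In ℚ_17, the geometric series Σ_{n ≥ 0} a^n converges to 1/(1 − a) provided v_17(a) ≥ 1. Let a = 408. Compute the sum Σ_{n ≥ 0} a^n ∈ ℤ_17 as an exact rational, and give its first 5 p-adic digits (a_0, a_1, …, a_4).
Σ a^n = 1/(1 − a) = -1/407;  first 5 digits = (1, 7, 16, 2, 3)

v_17(a) = 1 ≥ 1, so the series converges in ℤ_17 to 1/(1 − a) = 1/(1 − 408) = -1/407. Expand this rational in ℤ_17: compute digits iteratively via d_i = x_i mod 17, x_{i+1} = (x_i − d_i)/17. The first 5 digits are (1, 7, 16, 2, 3).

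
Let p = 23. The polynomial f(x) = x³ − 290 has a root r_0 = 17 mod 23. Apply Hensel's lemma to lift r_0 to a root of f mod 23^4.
r_3 = 90154 (mod 279841)

Hensel: r_{i+1} = r_i − f(r_i)/f′(r_i) mod 23^{i+2}, where f′(x) = 3x². Iterate:
  r_0 = 17 (mod 23)
  r_1 = 224 (mod 529)
  r_2 = 4985 (mod 12167)
  r_3 = 90154 (mod 279841)
Final: r = 90154 with f(r) ≡ 0 mod 23^4.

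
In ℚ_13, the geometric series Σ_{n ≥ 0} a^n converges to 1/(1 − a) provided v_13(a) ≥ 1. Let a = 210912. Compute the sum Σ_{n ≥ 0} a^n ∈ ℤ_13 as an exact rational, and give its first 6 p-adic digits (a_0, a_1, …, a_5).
Σ a^n = 1/(1 − a) = -1/210911;  first 6 digits = (1, 0, 0, 5, 7, 0)

v_13(a) = 3 ≥ 1, so the series converges in ℤ_13 to 1/(1 − a) = 1/(1 − 210912) = -1/210911. Expand this rational in ℤ_13: compute digits iteratively via d_i = x_i mod 13, x_{i+1} = (x_i − d_i)/13. The first 6 digits are (1, 0, 0, 5, 7, 0).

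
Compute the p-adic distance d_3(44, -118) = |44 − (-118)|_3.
d_3(44, -118) = 1/81

Step 1 — x − y = 44 − (-118) = 162. Step 2 — v_3(162) = 4 (factor: 162 = (3^4 · 2); the sign does not affect v_p). Step 3 — |x − y|_3 = 3^{-4} = 1/81.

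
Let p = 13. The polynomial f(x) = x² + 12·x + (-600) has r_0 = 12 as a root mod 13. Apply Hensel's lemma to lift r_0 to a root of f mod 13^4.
r_3 = 21202 (mod 28561)

Hensel: r_{i+1} = r_i − f(r_i)·(f′(r_i))^{-1} mod 13^{i+2}, f′(x) = 2x + 12. Iterate:
  r_0 = 12 (mod 13)
  r_1 = 77 (mod 169)
  r_2 = 1429 (mod 2197)
  r_3 = 21202 (mod 28561)
Final: r = 21202 satisfies f(r) ≡ 0 mod 13^4.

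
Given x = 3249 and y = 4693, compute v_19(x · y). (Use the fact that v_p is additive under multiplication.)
v_19(15247557) = 4

v_p(x) = 2 (factor: 3249 = 19^2 · 9); v_p(y) = 2 (factor: 4693 = 19^2 · 13). Additivity: v_p(xy) = v_p(x) + v_p(y) = 2 + 2 = 4. (Direct check: xy = 15247557 = 19^4 · (117).)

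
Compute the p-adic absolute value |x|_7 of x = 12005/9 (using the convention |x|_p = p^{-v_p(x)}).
|12005/9|_7 = 1/2401

Step 1 — compute v_7(x) by factoring powers of 7 out of the numerator and denominator: v_7(12005/9) = 4. Step 2 — apply |x|_p = p^{-v_p(x)} = 7^{-4} = 1/2401.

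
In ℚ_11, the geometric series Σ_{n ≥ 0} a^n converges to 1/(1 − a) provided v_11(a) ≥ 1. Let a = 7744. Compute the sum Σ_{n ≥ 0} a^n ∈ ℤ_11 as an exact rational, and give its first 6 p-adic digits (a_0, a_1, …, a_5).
Σ a^n = 1/(1 − a) = -1/7743;  first 6 digits = (1, 0, 9, 5, 4, 9)

v_11(a) = 2 ≥ 1, so the series converges in ℤ_11 to 1/(1 − a) = 1/(1 − 7744) = -1/7743. Expand this rational in ℤ_11: compute digits iteratively via d_i = x_i mod 11, x_{i+1} = (x_i − d_i)/11. The first 6 digits are (1, 0, 9, 5, 4, 9).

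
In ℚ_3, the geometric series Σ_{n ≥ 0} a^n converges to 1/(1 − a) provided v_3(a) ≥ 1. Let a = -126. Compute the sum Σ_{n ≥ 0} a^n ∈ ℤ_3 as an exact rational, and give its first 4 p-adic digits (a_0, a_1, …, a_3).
Σ a^n = 1/(1 − a) = 1/127;  first 4 digits = (1, 0, 1, 1)

v_3(a) = 2 ≥ 1, so the series converges in ℤ_3 to 1/(1 − a) = 1/(1 − (-126)) = 1/127. Expand this rational in ℤ_3: compute digits iteratively via d_i = x_i mod 3, x_{i+1} = (x_i − d_i)/3. The first 4 digits are (1, 0, 1, 1).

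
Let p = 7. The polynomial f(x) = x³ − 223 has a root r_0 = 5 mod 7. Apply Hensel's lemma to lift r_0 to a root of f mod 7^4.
r_3 = 1671 (mod 2401)

Hensel: r_{i+1} = r_i − f(r_i)/f′(r_i) mod 7^{i+2}, where f′(x) = 3x². Iterate:
  r_0 = 5 (mod 7)
  r_1 = 5 (mod 49)
  r_2 = 299 (mod 343)
  r_3 = 1671 (mod 2401)
Final: r = 1671 with f(r) ≡ 0 mod 7^4.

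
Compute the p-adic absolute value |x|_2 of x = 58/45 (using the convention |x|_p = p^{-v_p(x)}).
|58/45|_2 = 1/2

Step 1 — compute v_2(x) by factoring powers of 2 out of the numerator and denominator: v_2(58/45) = 1. Step 2 — apply |x|_p = p^{-v_p(x)} = 2^{-1} = 1/2.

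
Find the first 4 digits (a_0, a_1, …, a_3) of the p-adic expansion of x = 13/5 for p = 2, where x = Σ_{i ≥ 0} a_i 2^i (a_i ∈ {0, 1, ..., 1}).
(a_0, …, a_3) = (1, 0, 0, 1)

v_2(13/5) = 0 (numerator and denominator both coprime to 2), so x ∈ ℤ_2^×. Compute digits iteratively via a_i = x_i mod 2, x_{i+1} = (x_i − a_i)/2, with x_0 = x:
  x_0 = 13/5;  a_0 = 1;  x_1 = (x_0 − 1)/2 = 4/5
  x_1 = 4/5;  a_1 = 0;  x_2 = (x_1 − 0)/2 = 2/5
  x_2 = 2/5;  a_2 = 0;  x_3 = (x_2 − 0)/2 = 1/5
  x_3 = 1/5;  a_3 = 1;  x_4 = (x_3 − 1)/2 = -2/5
Digits: (1, 0, 0, 1).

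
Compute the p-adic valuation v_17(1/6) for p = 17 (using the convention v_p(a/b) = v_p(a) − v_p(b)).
v_17(1/6) = 0

Factor powers of 17 from the numerator and denominator of the reduced fraction: 1 = 17^0 · 1 and 6 = 17^0 · 6. Apply v_p(a/b) = v_p(a) − v_p(b): v_17(1/6) = 0 − 0 = 0.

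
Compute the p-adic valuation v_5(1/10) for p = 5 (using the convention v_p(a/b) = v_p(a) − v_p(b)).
v_5(1/10) = -1

Factor powers of 5 from the numerator and denominator of the reduced fraction: 1 = 5^0 · 1 and 10 = 5^1 · 2. Apply v_p(a/b) = v_p(a) − v_p(b): v_5(1/10) = 0 − 1 = -1.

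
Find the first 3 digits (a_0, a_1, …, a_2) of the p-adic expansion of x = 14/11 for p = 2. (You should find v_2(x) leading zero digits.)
(a_0, …, a_2) = (0, 1, 0)

v_2(14/11) = 1, so a_0 = ... = a_0 = 0. Factor out: x = 2^1 · u with u = 7/11 a unit in ℤ_2. Expand u iteratively via a_{v+i} = u_i mod 2, u_{i+1} = (u_i − a_{v+i})/2:
  u_0 = 7/11;  a_1 = 1;  u_1 = (u_0 − 1)/2 = -2/11
  u_1 = -2/11;  a_2 = 0;  u_2 = (u_1 − 0)/2 = -1/11
Digits: (0, 1, 0).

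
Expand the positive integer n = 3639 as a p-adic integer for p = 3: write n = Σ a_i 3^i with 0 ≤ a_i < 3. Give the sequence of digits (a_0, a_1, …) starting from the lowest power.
(a_0, a_1, …) = (0, 1, 2, 2, 2, 2, 1, 1)

Repeated division by 3 gives the digits low-to-high: 3639 = 1·3^1 + 2·3^2 + 2·3^3 + 2·3^4 + 2·3^5 + 1·3^6 + 1·3^7. Digit sequence: (0, 1, 2, 2, 2, 2, 1, 1).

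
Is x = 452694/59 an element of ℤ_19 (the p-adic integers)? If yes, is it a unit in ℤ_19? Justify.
x ∈ ℤ_19 but not a unit; v_19(x) = 3 > 0

ℤ_19 = {x ∈ ℚ_19 : v_19(x) ≥ 0} and ℤ_19^× = {x ∈ ℤ_19 : v_19(x) = 0}. Here v_19(452694/59) = v_19(num) − v_19(den) = 3; compare against these criteria.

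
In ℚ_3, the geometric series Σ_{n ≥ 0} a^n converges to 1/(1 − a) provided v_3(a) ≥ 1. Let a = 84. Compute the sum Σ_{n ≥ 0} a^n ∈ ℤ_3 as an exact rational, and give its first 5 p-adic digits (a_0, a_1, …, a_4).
Σ a^n = 1/(1 − a) = -1/83;  first 5 digits = (1, 1, 1, 1, 2)

v_3(a) = 1 ≥ 1, so the series converges in ℤ_3 to 1/(1 − a) = 1/(1 − 84) = -1/83. Expand this rational in ℤ_3: compute digits iteratively via d_i = x_i mod 3, x_{i+1} = (x_i − d_i)/3. The first 5 digits are (1, 1, 1, 1, 2).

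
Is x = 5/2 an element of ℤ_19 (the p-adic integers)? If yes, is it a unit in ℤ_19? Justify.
x ∈ ℤ_19^× (unit); v_19(x) = 0

ℤ_19 = {x ∈ ℚ_19 : v_19(x) ≥ 0} and ℤ_19^× = {x ∈ ℤ_19 : v_19(x) = 0}. Here v_19(5/2) = v_19(num) − v_19(den) = 0; compare against these criteria.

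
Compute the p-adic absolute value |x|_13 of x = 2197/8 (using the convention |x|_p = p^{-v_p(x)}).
|2197/8|_13 = 1/2197

Step 1 — compute v_13(x) by factoring powers of 13 out of the numerator and denominator: v_13(2197/8) = 3. Step 2 — apply |x|_p = p^{-v_p(x)} = 13^{-3} = 1/2197.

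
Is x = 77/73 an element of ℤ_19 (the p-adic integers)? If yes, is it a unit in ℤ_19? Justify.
x ∈ ℤ_19^× (unit); v_19(x) = 0

ℤ_19 = {x ∈ ℚ_19 : v_19(x) ≥ 0} and ℤ_19^× = {x ∈ ℤ_19 : v_19(x) = 0}. Here v_19(77/73) = v_19(num) − v_19(den) = 0; compare against these criteria.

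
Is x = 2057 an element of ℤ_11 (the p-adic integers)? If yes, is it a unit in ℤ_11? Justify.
x ∈ ℤ_11 but not a unit; v_11(x) = 2 > 0

ℤ_11 = {x ∈ ℚ_11 : v_11(x) ≥ 0} and ℤ_11^× = {x ∈ ℤ_11 : v_11(x) = 0}. Here v_11(2057) = v_11(num) − v_11(den) = 2; compare against these criteria.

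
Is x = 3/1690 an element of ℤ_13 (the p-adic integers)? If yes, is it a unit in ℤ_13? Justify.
x ∉ ℤ_13 (v_13(x) = -2 < 0)

ℤ_13 = {x ∈ ℚ_13 : v_13(x) ≥ 0} and ℤ_13^× = {x ∈ ℤ_13 : v_13(x) = 0}. Here v_13(3/1690) = v_13(num) − v_13(den) = -2; compare against these criteria.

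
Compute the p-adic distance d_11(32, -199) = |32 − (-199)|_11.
d_11(32, -199) = 1/11

Step 1 — x − y = 32 − (-199) = 231. Step 2 — v_11(231) = 1 (factor: 231 = (11^1 · 21); the sign does not affect v_p). Step 3 — |x − y|_11 = 11^{-1} = 1/11.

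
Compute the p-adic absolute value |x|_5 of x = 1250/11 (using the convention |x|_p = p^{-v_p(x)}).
|1250/11|_5 = 1/625

Step 1 — compute v_5(x) by factoring powers of 5 out of the numerator and denominator: v_5(1250/11) = 4. Step 2 — apply |x|_p = p^{-v_p(x)} = 5^{-4} = 1/625.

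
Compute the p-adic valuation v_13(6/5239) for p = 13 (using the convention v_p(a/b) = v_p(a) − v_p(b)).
v_13(6/5239) = -2

Factor powers of 13 from the numerator and denominator of the reduced fraction: 6 = 13^0 · 6 and 5239 = 13^2 · 31. Apply v_p(a/b) = v_p(a) − v_p(b): v_13(6/5239) = 0 − 2 = -2.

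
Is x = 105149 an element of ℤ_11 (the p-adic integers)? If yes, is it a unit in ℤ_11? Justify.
x ∈ ℤ_11 but not a unit; v_11(x) = 3 > 0

ℤ_11 = {x ∈ ℚ_11 : v_11(x) ≥ 0} and ℤ_11^× = {x ∈ ℤ_11 : v_11(x) = 0}. Here v_11(105149) = v_11(num) − v_11(den) = 3; compare against these criteria.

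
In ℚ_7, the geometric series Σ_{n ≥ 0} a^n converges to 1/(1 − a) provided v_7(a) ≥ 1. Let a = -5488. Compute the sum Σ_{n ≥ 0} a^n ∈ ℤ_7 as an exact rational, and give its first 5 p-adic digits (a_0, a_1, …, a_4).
Σ a^n = 1/(1 − a) = 1/5489;  first 5 digits = (1, 0, 0, 5, 4)

v_7(a) = 3 ≥ 1, so the series converges in ℤ_7 to 1/(1 − a) = 1/(1 − (-5488)) = 1/5489. Expand this rational in ℤ_7: compute digits iteratively via d_i = x_i mod 7, x_{i+1} = (x_i − d_i)/7. The first 5 digits are (1, 0, 0, 5, 4).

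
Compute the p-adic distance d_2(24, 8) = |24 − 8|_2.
d_2(24, 8) = 1/16

Step 1 — x − y = 24 − 8 = 16. Step 2 — v_2(16) = 4 (factor: 16 = (2^4 · 1); the sign does not affect v_p). Step 3 — |x − y|_2 = 2^{-4} = 1/16.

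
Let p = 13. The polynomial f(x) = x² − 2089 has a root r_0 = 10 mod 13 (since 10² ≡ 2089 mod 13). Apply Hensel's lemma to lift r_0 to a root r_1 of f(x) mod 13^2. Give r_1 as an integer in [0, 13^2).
r_1 = 101 (mod 169)

Hensel's recurrence: r_{i+1} = r_i − f(r_i)·(f′(r_i))^{-1} mod 13^{i+2}, with f′(x) = 2x. Iterate:
  r_0 = 10 (mod 13)
  r_1 = 101 (mod 169)
Final: r_1 = 101, and one checks f(r_1) ≡ 0 mod 13^2.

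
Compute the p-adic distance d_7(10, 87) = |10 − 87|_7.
d_7(10, 87) = 1/7

Step 1 — x − y = 10 − 87 = -77. Step 2 — v_7(-77) = 1 (factor: -77 = −(7^1 · 11); the sign does not affect v_p). Step 3 — |x − y|_7 = 7^{-1} = 1/7.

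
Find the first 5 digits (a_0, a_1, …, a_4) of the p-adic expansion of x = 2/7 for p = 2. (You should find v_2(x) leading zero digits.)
(a_0, …, a_4) = (0, 1, 1, 1, 0)

v_2(2/7) = 1, so a_0 = ... = a_0 = 0. Factor out: x = 2^1 · u with u = 1/7 a unit in ℤ_2. Expand u iteratively via a_{v+i} = u_i mod 2, u_{i+1} = (u_i − a_{v+i})/2:
  u_0 = 1/7;  a_1 = 1;  u_1 = (u_0 − 1)/2 = -3/7
  u_1 = -3/7;  a_2 = 1;  u_2 = (u_1 − 1)/2 = -5/7
  u_2 = -5/7;  a_3 = 1;  u_3 = (u_2 − 1)/2 = -6/7
  u_3 = -6/7;  a_4 = 0;  u_4 = (u_3 − 0)/2 = -3/7
Digits: (0, 1, 1, 1, 0).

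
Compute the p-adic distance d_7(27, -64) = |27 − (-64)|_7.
d_7(27, -64) = 1/7

Step 1 — x − y = 27 − (-64) = 91. Step 2 — v_7(91) = 1 (factor: 91 = (7^1 · 13); the sign does not affect v_p). Step 3 — |x − y|_7 = 7^{-1} = 1/7.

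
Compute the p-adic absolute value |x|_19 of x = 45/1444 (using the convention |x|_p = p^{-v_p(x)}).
|45/1444|_19 = 361

Step 1 — compute v_19(x) by factoring powers of 19 out of the numerator and denominator: v_19(45/1444) = -2. Step 2 — apply |x|_p = p^{-v_p(x)} = 19^{2} = 361.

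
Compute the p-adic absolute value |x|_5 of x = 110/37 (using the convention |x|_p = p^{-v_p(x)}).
|110/37|_5 = 1/5

Step 1 — compute v_5(x) by factoring powers of 5 out of the numerator and denominator: v_5(110/37) = 1. Step 2 — apply |x|_p = p^{-v_p(x)} = 5^{-1} = 1/5.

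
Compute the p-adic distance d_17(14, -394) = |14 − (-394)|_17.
d_17(14, -394) = 1/17

Step 1 — x − y = 14 − (-394) = 408. Step 2 — v_17(408) = 1 (factor: 408 = (17^1 · 24); the sign does not affect v_p). Step 3 — |x − y|_17 = 17^{-1} = 1/17.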